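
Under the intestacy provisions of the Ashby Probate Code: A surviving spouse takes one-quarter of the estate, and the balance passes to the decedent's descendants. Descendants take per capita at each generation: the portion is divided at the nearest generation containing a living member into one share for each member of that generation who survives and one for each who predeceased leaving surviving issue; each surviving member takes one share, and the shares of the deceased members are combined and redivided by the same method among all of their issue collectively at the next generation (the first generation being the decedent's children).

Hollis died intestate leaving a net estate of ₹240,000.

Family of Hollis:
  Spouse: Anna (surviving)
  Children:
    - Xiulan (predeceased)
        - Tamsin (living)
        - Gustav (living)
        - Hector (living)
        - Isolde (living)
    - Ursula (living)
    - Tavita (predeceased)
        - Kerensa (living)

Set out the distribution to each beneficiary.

Anna: ₹60,000; Tamsin: ₹24,000; Gustav: ₹24,000; Hector: ₹24,000; Isolde: ₹24,000; Ursula: ₹60,000; Kerensa: ₹24,000

Anna takes one-quarter of ₹240,000 = ₹60,000. The remaining ₹180,000 passes to the descendants.
The descendants' portion (₹180,000) is divided at the children's generation into 3 shares of ₹60,000. Ursula takes ₹60,000. The 2 shares of the deceased (Xiulan and Tavita) are combined into a pool of ₹120,000.
That pool (₹120,000) is divided at the grandchildren's generation equally among Tamsin, Gustav, Hector, Isolde, and Kerensa: ₹24,000 each.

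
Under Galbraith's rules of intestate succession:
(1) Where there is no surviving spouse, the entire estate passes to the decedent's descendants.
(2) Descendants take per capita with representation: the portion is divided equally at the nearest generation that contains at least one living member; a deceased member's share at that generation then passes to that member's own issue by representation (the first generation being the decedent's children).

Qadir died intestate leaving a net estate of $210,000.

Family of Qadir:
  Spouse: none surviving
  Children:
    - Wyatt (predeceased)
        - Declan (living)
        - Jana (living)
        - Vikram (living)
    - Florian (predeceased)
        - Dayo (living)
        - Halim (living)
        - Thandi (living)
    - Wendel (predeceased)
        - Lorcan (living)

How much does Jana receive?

Jana receives $30,000.

The entire $210,000 passes to the descendants.
No child survives, so the initial division is made at the grandchildren's generation.
That amount ($210,000) is divided into 7 shares of $30,000: Declan, Jana, Vikram, Dayo, Halim, Thandi, and Lorcan each take $30,000.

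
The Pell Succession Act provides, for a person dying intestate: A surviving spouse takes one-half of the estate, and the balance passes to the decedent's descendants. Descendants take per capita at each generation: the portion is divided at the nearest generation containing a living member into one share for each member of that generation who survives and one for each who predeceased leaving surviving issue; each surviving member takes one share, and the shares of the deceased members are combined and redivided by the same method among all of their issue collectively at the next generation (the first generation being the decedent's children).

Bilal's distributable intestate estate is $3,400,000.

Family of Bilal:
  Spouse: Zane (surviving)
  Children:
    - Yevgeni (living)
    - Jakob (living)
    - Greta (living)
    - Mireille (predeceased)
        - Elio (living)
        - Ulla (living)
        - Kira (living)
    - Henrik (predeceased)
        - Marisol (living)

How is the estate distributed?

Zane: $1,700,000; Yevgeni: $340,000; Jakob: $340,000; Greta: $340,000; Elio: $170,000; Ulla: $170,000; Kira: $170,000; Marisol: $170,000

Zane takes one-half of $3,400,000 = $1,700,000. The remaining $1,700,000 passes to the descendants.
The descendants' portion ($1,700,000) is divided at the children's generation into 5 shares of $340,000. Yevgeni, Jakob, and Greta each take $340,000. The 2 shares of the deceased (Mireille and Henrik) are combined into a pool of $680,000.
That pool ($680,000) is divided at the grandchildren's generation equally among Elio, Ulla, Kira, and Marisol: $170,000 each.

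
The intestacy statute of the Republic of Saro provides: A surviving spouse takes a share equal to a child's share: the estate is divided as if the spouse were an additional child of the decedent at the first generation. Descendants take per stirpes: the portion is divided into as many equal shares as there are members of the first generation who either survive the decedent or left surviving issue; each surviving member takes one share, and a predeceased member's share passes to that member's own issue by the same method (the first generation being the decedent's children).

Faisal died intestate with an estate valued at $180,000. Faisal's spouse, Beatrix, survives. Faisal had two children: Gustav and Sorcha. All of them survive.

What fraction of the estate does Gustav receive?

Gustav receives 1/3 of the estate.

The spouse counts as an additional share at the children's level, so there are 3 primary shares of $60,000. Beatrix takes one such share ($60,000).
The children's combined portion ($120,000) is divided into 2 shares of $60,000: Gustav and Sorcha each take $60,000.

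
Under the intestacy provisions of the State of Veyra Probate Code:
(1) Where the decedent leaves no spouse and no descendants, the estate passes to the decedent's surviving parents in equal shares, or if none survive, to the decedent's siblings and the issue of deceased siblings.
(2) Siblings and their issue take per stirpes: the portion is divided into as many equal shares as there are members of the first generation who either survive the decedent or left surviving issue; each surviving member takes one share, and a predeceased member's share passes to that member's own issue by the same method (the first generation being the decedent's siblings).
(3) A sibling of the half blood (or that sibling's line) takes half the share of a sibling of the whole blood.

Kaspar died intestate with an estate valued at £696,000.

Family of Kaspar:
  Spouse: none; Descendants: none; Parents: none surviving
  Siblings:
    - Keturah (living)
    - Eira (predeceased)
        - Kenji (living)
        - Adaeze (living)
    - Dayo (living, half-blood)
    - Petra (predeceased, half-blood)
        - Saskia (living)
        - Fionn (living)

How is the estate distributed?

The entire £696,000 passes to the siblings and their issue.
Counting each half-blood sibling's line as half a unit, there are 3 units in £696,000, so one unit is £232,000. Whole-blood lines (Keturah and Eira) take £232,000 each; half-blood lines (Dayo and Petra) take £116,000 each.
Eira's share (£232,000) is divided into 2 shares of £116,000: Kenji and Adaeze each take £116,000.
Petra's share (£116,000) is divided into 2 shares of £58,000: Saskia and Fionn each take £58,000.

Keturah: £232,000; Kenji: £116,000; Adaeze: £116,000; Dayo: £116,000; Saskia: £58,000; Fionn: £58,000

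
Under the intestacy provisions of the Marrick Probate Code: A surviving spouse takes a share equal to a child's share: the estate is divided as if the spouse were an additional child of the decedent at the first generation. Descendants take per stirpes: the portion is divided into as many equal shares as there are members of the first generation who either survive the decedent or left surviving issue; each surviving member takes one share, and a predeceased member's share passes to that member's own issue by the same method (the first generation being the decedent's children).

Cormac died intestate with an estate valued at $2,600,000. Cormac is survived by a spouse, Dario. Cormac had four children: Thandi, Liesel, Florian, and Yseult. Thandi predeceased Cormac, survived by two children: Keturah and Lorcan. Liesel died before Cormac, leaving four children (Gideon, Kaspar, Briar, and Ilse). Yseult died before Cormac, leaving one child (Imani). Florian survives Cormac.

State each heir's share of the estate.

The spouse counts as an additional share at the children's level, so there are 5 primary shares of $520,000. Dario takes one such share ($520,000).
The children's combined portion ($2,080,000) is divided into 4 shares of $520,000: Florian takes $520,000; Thandi's $520,000 share passes to Thandi's issue; Liesel's $520,000 share passes to Liesel's issue; Yseult's $520,000 share passes to Yseult's issue.
Thandi's share ($520,000) is divided into 2 shares of $260,000: Keturah and Lorcan each take $260,000.
Liesel's share ($520,000) is divided into 4 shares of $130,000: Gideon, Kaspar, Briar, and Ilse each take $130,000.
Yseult's share ($520,000) passes entirely to Imani.

Dario: $520,000; Keturah: $260,000; Lorcan: $260,000; Gideon: $130,000; Kaspar: $130,000; Briar: $130,000; Ilse: $130,000; Florian: $520,000; Imani: $520,000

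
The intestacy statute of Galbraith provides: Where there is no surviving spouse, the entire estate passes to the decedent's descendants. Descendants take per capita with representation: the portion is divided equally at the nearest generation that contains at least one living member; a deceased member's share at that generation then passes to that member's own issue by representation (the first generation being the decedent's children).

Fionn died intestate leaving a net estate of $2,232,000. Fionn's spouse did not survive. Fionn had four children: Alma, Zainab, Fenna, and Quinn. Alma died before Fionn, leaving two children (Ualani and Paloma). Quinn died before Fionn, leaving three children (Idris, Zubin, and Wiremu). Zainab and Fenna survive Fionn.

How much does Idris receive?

The entire $2,232,000 passes to the descendants.
That amount ($2,232,000) is divided into 4 shares of $558,000: Zainab and Fenna each take $558,000; Alma's $558,000 share passes to Alma's issue; Quinn's $558,000 share passes to Quinn's issue.
Alma's share ($558,000) is divided into 2 shares of $279,000: Ualani and Paloma each take $279,000.
Quinn's share ($558,000) is divided into 3 shares of $186,000: Idris, Zubin, and Wiremu each take $186,000.

Idris receives $186,000.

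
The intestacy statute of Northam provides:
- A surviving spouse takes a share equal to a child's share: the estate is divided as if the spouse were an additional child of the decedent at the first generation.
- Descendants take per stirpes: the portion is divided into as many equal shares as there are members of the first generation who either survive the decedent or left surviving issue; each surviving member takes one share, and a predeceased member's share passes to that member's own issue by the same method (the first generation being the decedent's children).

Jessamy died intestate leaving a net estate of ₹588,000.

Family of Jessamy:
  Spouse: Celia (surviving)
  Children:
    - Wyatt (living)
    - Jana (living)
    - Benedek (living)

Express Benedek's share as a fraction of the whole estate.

Benedek receives 1/4 of the estate.

The spouse counts as an additional share at the children's level, so there are 4 primary shares of ₹147,000. Celia takes one such share (₹147,000).
The children's combined portion (₹441,000) is divided into 3 shares of ₹147,000: Wyatt, Jana, and Benedek each take ₹147,000.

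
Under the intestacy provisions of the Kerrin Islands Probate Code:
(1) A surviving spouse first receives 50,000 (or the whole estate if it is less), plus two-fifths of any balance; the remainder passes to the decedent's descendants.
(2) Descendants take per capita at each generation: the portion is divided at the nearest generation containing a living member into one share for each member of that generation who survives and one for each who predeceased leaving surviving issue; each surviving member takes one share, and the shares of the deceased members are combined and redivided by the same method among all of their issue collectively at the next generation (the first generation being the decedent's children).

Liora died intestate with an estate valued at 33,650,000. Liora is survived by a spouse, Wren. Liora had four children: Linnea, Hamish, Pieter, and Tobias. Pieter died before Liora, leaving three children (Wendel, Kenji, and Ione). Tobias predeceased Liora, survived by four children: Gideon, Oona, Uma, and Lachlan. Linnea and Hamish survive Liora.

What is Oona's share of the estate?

Oona receives 1,440,000.

Wren first takes 50,000, leaving a balance of 33,600,000. Wren then takes two-fifths of the balance (13,440,000), for a total of 13,490,000. The remaining 20,160,000 passes to the descendants.
The descendants' portion (20,160,000) is divided at the children's generation into 4 shares of 5,040,000. Linnea and Hamish each take 5,040,000. The 2 shares of the deceased (Pieter and Tobias) are combined into a pool of 10,080,000.
That pool (10,080,000) is divided at the grandchildren's generation equally among Wendel, Kenji, Ione, Gideon, Oona, Uma, and Lachlan: 1,440,000 each.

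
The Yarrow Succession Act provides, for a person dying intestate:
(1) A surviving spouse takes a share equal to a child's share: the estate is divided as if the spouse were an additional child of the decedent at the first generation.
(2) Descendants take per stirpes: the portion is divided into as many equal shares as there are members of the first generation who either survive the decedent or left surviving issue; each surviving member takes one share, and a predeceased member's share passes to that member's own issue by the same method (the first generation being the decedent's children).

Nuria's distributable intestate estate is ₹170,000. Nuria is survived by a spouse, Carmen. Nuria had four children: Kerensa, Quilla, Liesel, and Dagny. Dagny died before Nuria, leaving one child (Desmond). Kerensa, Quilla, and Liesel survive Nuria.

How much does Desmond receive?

Desmond receives ₹34,000.

The spouse counts as an additional share at the children's level, so there are 5 primary shares of ₹34,000. Carmen takes one such share (₹34,000).
The children's combined portion (₹136,000) is divided into 4 shares of ₹34,000: Kerensa, Quilla, and Liesel each take ₹34,000; Dagny's ₹34,000 share passes to Dagny's issue.
Dagny's share (₹34,000) passes entirely to Desmond.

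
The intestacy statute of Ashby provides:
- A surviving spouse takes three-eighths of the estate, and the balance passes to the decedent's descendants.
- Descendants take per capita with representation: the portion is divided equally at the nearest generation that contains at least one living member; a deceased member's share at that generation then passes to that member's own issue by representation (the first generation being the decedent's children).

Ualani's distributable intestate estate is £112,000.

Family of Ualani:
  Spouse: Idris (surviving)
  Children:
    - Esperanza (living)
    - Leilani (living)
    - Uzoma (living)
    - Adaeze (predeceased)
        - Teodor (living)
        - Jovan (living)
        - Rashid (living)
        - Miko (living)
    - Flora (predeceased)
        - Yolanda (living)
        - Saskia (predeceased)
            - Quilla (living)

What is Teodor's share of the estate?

Teodor receives £3,500.

Idris takes three-eighths of £112,000 = £42,000. The remaining £70,000 passes to the descendants.
The descendants' portion (£70,000) is divided into 5 shares of £14,000: Esperanza, Leilani, and Uzoma each take £14,000; Adaeze's £14,000 share passes to Adaeze's issue; Flora's £14,000 share passes to Flora's issue.
Adaeze's share (£14,000) is divided into 4 shares of £3,500: Teodor, Jovan, Rashid, and Miko each take £3,500.
Flora's share (£14,000) is divided into 2 shares of £7,000: Yolanda takes £7,000; Saskia's £7,000 share passes to Saskia's issue.
Saskia's share (£7,000) passes entirely to Quilla.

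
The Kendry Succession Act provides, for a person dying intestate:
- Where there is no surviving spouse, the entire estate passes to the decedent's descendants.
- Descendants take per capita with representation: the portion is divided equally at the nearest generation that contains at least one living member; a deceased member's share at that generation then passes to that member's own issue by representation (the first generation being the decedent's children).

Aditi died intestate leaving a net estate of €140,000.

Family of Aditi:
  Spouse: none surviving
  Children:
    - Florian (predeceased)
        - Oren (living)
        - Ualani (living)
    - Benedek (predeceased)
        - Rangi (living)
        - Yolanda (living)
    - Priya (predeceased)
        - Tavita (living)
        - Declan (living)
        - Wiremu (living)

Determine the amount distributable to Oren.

The entire €140,000 passes to the descendants.
No child survives, so the initial division is made at the grandchildren's generation.
That amount (€140,000) is divided into 7 shares of €20,000: Oren, Ualani, Rangi, Yolanda, Tavita, Declan, and Wiremu each take €20,000.

Oren receives €20,000.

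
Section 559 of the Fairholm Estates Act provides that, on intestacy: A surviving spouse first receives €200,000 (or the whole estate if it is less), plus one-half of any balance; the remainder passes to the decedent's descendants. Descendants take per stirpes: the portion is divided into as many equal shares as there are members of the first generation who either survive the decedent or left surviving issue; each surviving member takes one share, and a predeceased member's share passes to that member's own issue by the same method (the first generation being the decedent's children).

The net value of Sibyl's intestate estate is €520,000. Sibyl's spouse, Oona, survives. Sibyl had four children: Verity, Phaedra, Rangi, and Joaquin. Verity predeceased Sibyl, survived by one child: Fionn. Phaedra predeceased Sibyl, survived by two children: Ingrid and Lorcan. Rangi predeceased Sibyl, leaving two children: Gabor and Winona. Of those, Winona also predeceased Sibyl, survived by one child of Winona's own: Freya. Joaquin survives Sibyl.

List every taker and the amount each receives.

Oona: €360,000; Fionn: €40,000; Ingrid: €20,000; Lorcan: €20,000; Gabor: €20,000; Freya: €20,000; Joaquin: €40,000

Oona first takes €200,000, leaving a balance of €320,000. Oona then takes one-half of the balance (€160,000), for a total of €360,000. The remaining €160,000 passes to the descendants.
The descendants' portion (€160,000) is divided into 4 shares of €40,000: Joaquin takes €40,000; Verity's €40,000 share passes to Verity's issue; Phaedra's €40,000 share passes to Phaedra's issue; Rangi's €40,000 share passes to Rangi's issue.
Verity's share (€40,000) passes entirely to Fionn.
Phaedra's share (€40,000) is divided into 2 shares of €20,000: Ingrid and Lorcan each take €20,000.
Rangi's share (€40,000) is divided into 2 shares of €20,000: Gabor takes €20,000; Winona's €20,000 share passes to Winona's issue.
Winona's share (€20,000) passes entirely to Freya.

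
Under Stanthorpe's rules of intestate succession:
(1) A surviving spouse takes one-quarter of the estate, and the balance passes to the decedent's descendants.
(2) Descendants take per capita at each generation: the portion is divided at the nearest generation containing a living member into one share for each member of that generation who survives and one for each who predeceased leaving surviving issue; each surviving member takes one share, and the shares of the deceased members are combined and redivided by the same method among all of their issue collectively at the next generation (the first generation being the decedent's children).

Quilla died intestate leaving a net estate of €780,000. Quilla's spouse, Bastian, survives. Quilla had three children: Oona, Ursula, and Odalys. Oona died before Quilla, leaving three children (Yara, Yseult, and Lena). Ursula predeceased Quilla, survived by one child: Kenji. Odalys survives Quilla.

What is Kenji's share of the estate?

Bastian takes one-quarter of €780,000 = €195,000. The remaining €585,000 passes to the descendants.
The descendants' portion (€585,000) is divided at the children's generation into 3 shares of €195,000. Odalys takes €195,000. The 2 shares of the deceased (Oona and Ursula) are combined into a pool of €390,000.
That pool (€390,000) is divided at the grandchildren's generation equally among Yara, Yseult, Lena, and Kenji: €97,500 each.

Kenji receives €97,500.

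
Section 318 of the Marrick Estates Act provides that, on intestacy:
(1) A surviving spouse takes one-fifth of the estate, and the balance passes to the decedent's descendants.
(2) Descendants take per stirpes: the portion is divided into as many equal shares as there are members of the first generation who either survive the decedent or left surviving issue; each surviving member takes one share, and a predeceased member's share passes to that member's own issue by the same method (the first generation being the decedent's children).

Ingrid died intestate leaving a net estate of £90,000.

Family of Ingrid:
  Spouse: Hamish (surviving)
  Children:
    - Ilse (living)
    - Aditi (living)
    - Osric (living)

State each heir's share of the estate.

Hamish takes one-fifth of £90,000 = £18,000. The remaining £72,000 passes to the descendants.
The descendants' portion (£72,000) is divided into 3 shares of £24,000: Ilse, Aditi, and Osric each take £24,000.

Hamish: £18,000; Ilse: £24,000; Aditi: £24,000; Osric: £24,000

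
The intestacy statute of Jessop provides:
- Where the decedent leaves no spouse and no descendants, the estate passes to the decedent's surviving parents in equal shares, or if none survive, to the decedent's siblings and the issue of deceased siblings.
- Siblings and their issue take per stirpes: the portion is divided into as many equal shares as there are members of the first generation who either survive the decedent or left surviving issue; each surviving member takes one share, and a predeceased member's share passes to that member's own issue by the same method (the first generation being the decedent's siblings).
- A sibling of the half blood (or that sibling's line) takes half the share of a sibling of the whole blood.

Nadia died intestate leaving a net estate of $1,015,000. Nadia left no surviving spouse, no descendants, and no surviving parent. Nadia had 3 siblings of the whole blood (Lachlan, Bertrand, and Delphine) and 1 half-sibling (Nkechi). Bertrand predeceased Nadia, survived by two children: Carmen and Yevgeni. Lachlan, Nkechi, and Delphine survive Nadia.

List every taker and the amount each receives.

Lachlan: $290,000; Carmen: $145,000; Yevgeni: $145,000; Nkechi: $145,000; Delphine: $290,000

The entire $1,015,000 passes to the siblings and their issue.
Counting each half-blood sibling's line as half a unit, there are 7/2 units in $1,015,000, so one unit is $290,000. Whole-blood lines (Lachlan, Bertrand, and Delphine) take $290,000 each; half-blood lines (Nkechi) take $145,000 each.
Bertrand's share ($290,000) is divided into 2 shares of $145,000: Carmen and Yevgeni each take $145,000.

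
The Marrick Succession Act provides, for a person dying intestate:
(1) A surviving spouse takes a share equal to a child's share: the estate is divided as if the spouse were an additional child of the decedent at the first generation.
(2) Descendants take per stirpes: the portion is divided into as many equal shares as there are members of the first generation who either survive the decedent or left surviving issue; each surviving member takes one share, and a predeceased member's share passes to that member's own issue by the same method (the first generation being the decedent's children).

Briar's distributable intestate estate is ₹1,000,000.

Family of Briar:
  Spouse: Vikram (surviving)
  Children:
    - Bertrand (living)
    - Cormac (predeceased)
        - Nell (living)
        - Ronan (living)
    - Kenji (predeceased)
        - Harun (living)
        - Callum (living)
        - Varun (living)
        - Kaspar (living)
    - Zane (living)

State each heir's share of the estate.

Vikram: ₹200,000; Bertrand: ₹200,000; Nell: ₹100,000; Ronan: ₹100,000; Harun: ₹50,000; Callum: ₹50,000; Varun: ₹50,000; Kaspar: ₹50,000; Zane: ₹200,000

The spouse counts as an additional share at the children's level, so there are 5 primary shares of ₹200,000. Vikram takes one such share (₹200,000).
The children's combined portion (₹800,000) is divided into 4 shares of ₹200,000: Bertrand and Zane each take ₹200,000; Cormac's ₹200,000 share passes to Cormac's issue; Kenji's ₹200,000 share passes to Kenji's issue.
Cormac's share (₹200,000) is divided into 2 shares of ₹100,000: Nell and Ronan each take ₹100,000.
Kenji's share (₹200,000) is divided into 4 shares of ₹50,000: Harun, Callum, Varun, and Kaspar each take ₹50,000.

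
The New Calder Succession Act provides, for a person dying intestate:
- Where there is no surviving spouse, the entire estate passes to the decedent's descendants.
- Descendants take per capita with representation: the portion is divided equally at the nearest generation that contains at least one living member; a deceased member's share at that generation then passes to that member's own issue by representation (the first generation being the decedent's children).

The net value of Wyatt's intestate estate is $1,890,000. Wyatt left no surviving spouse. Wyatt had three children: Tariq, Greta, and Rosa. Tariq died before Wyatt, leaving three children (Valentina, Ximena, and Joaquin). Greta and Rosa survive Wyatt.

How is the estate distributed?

Valentina: $210,000; Ximena: $210,000; Joaquin: $210,000; Greta: $630,000; Rosa: $630,000

The entire $1,890,000 passes to the descendants.
That amount ($1,890,000) is divided into 3 shares of $630,000: Greta and Rosa each take $630,000; Tariq's $630,000 share passes to Tariq's issue.
Tariq's share ($630,000) is divided into 3 shares of $210,000: Valentina, Ximena, and Joaquin each take $210,000.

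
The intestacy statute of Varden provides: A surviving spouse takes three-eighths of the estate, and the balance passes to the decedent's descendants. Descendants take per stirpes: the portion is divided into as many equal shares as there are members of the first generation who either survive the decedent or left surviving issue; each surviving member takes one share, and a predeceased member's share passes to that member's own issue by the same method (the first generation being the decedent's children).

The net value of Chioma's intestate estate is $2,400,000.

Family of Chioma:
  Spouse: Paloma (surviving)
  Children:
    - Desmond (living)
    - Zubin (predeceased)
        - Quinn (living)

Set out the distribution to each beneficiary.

Paloma: $900,000; Desmond: $750,000; Quinn: $750,000

Paloma takes three-eighths of $2,400,000 = $900,000. The remaining $1,500,000 passes to the descendants.
The descendants' portion ($1,500,000) is divided into 2 shares of $750,000: Desmond takes $750,000; Zubin's $750,000 share passes to Zubin's issue.
Zubin's share ($750,000) passes entirely to Quinn.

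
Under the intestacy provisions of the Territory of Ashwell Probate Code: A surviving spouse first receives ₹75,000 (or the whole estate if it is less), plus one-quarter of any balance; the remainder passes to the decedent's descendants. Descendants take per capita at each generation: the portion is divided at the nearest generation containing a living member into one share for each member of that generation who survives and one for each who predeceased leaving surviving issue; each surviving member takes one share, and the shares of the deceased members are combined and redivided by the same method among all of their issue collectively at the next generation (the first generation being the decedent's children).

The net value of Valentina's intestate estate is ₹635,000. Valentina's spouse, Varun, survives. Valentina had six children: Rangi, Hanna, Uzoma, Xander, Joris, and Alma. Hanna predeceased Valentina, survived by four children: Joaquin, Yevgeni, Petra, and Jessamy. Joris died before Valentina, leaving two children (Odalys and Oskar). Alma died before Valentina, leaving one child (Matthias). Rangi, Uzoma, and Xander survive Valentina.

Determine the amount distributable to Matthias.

Matthias receives ₹30,000.

Varun first takes ₹75,000, leaving a balance of ₹560,000. Varun then takes one-quarter of the balance (₹140,000), for a total of ₹215,000. The remaining ₹420,000 passes to the descendants.
The descendants' portion (₹420,000) is divided at the children's generation into 6 shares of ₹70,000. Rangi, Uzoma, and Xander each take ₹70,000. The 3 shares of the deceased (Hanna, Joris, and Alma) are combined into a pool of ₹210,000.
That pool (₹210,000) is divided at the grandchildren's generation equally among Joaquin, Yevgeni, Petra, Jessamy, Odalys, Oskar, and Matthias: ₹30,000 each.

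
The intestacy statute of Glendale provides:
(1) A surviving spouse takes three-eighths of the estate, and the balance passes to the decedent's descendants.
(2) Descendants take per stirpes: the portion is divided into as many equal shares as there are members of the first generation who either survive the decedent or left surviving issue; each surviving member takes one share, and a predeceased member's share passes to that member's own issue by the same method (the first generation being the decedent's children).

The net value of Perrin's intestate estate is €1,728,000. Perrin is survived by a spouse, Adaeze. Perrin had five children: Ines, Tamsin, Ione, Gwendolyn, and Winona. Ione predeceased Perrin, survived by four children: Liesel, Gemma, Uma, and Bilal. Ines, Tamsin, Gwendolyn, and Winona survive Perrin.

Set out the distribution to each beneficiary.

Adaeze takes three-eighths of €1,728,000 = €648,000. The remaining €1,080,000 passes to the descendants.
The descendants' portion (€1,080,000) is divided into 5 shares of €216,000: Ines, Tamsin, Gwendolyn, and Winona each take €216,000; Ione's €216,000 share passes to Ione's issue.
Ione's share (€216,000) is divided into 4 shares of €54,000: Liesel, Gemma, Uma, and Bilal each take €54,000.

Adaeze: €648,000; Ines: €216,000; Tamsin: €216,000; Liesel: €54,000; Gemma: €54,000; Uma: €54,000; Bilal: €54,000; Gwendolyn: €216,000; Winona: €216,000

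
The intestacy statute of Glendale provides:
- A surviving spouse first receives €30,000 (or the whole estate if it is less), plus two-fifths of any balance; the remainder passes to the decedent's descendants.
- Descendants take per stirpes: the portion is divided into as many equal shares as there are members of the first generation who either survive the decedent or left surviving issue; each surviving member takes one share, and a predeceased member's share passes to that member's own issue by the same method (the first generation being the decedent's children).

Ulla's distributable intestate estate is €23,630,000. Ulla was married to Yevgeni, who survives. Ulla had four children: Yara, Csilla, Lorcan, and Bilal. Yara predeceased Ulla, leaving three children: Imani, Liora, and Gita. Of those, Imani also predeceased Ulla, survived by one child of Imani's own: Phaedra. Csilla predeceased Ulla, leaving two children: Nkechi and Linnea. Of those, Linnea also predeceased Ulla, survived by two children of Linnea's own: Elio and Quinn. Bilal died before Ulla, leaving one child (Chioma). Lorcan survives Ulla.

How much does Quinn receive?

Quinn receives €885,000.

Yevgeni first takes €30,000, leaving a balance of €23,600,000. Yevgeni then takes two-fifths of the balance (€9,440,000), for a total of €9,470,000. The remaining €14,160,000 passes to the descendants.
The descendants' portion (€14,160,000) is divided into 4 shares of €3,540,000: Lorcan takes €3,540,000; Yara's €3,540,000 share passes to Yara's issue; Csilla's €3,540,000 share passes to Csilla's issue; Bilal's €3,540,000 share passes to Bilal's issue.
Yara's share (€3,540,000) is divided into 3 shares of €1,180,000: Liora and Gita each take €1,180,000; Imani's €1,180,000 share passes to Imani's issue.
Imani's share (€1,180,000) passes entirely to Phaedra.
Csilla's share (€3,540,000) is divided into 2 shares of €1,770,000: Nkechi takes €1,770,000; Linnea's €1,770,000 share passes to Linnea's issue.
Linnea's share (€1,770,000) is divided into 2 shares of €885,000: Elio and Quinn each take €885,000.
Bilal's share (€3,540,000) passes entirely to Chioma.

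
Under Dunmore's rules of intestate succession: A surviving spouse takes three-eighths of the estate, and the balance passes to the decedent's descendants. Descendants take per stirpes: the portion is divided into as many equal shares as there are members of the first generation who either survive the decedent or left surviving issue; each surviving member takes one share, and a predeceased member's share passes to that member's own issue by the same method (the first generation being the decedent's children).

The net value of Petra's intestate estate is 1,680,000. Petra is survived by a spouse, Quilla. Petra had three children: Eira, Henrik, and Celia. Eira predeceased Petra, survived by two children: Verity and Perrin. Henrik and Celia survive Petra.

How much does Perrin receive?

Quilla takes three-eighths of 1,680,000 = 630,000. The remaining 1,050,000 passes to the descendants.
The descendants' portion (1,050,000) is divided into 3 shares of 350,000: Henrik and Celia each take 350,000; Eira's 350,000 share passes to Eira's issue.
Eira's share (350,000) is divided into 2 shares of 175,000: Verity and Perrin each take 175,000.

Perrin receives 175,000.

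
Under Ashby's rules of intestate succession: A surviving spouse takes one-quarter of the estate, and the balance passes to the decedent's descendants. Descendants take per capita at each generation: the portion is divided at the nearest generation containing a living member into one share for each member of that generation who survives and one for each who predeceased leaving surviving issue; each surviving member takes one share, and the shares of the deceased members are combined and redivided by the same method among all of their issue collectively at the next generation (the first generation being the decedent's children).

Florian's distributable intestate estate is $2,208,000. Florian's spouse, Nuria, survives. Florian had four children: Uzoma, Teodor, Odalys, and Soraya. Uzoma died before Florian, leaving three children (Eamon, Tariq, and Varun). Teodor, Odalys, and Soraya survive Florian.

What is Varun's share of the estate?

Nuria takes one-quarter of $2,208,000 = $552,000. The remaining $1,656,000 passes to the descendants.
The descendants' portion ($1,656,000) is divided at the children's generation into 4 shares of $414,000. Teodor, Odalys, and Soraya each take $414,000. The remaining share for the deceased Uzoma ($414,000) is carried to the next generation.
That pool ($414,000) is divided at the grandchildren's generation equally among Eamon, Tariq, and Varun: $138,000 each.

Varun receives $138,000.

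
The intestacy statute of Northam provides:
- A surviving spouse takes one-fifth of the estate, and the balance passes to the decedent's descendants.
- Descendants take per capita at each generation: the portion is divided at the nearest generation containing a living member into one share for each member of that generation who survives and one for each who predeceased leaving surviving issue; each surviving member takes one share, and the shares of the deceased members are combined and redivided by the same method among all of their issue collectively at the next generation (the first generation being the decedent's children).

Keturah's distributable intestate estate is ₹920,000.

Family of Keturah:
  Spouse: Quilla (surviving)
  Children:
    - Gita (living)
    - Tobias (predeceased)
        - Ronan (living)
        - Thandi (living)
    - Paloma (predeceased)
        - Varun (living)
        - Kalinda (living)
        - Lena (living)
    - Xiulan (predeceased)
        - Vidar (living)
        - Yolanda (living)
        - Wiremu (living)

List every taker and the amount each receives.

Quilla takes one-fifth of ₹920,000 = ₹184,000. The remaining ₹736,000 passes to the descendants.
The descendants' portion (₹736,000) is divided at the children's generation into 4 shares of ₹184,000. Gita takes ₹184,000. The 3 shares of the deceased (Tobias, Paloma, and Xiulan) are combined into a pool of ₹552,000.
That pool (₹552,000) is divided at the grandchildren's generation equally among Ronan, Thandi, Varun, Kalinda, Lena, Vidar, Yolanda, and Wiremu: ₹69,000 each.

Quilla: ₹184,000; Gita: ₹184,000; Ronan: ₹69,000; Thandi: ₹69,000; Varun: ₹69,000; Kalinda: ₹69,000; Lena: ₹69,000; Vidar: ₹69,000; Yolanda: ₹69,000; Wiremu: ₹69,000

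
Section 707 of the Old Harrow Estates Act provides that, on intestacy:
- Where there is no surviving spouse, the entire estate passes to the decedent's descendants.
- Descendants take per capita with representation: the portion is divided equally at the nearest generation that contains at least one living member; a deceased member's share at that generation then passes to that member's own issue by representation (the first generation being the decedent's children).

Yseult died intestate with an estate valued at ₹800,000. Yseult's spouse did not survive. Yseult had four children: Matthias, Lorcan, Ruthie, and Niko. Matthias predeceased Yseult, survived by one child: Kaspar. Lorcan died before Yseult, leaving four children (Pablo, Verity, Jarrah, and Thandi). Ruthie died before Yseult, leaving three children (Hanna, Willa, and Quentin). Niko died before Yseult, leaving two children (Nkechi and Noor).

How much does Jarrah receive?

Jarrah receives ₹80,000.

The entire ₹800,000 passes to the descendants.
No child survives, so the initial division is made at the grandchildren's generation.
That amount (₹800,000) is divided into 10 shares of ₹80,000: Kaspar, Pablo, Verity, Jarrah, Thandi, Hanna, Willa, Quentin, Nkechi, and Noor each take ₹80,000.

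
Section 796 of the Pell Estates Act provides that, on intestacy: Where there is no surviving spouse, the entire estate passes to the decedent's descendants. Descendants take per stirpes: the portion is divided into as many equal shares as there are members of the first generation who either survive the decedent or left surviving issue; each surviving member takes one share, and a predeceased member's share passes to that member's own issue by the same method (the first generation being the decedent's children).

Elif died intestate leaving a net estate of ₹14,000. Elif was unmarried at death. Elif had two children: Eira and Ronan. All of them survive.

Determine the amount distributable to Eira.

Eira receives ₹7,000.

The entire ₹14,000 passes to the descendants.
That amount (₹14,000) is divided into 2 shares of ₹7,000: Eira and Ronan each take ₹7,000.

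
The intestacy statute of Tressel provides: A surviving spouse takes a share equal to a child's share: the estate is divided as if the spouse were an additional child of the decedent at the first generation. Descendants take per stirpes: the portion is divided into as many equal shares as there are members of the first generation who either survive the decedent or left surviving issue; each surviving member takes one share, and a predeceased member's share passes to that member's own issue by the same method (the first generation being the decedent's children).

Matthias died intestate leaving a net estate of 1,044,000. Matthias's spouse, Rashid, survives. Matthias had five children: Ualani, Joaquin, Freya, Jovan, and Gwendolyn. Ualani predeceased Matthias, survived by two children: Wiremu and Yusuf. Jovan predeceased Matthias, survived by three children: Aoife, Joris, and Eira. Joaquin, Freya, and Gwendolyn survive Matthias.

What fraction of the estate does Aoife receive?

The spouse counts as an additional share at the children's level, so there are 6 primary shares of 174,000. Rashid takes one such share (174,000).
The children's combined portion (870,000) is divided into 5 shares of 174,000: Joaquin, Freya, and Gwendolyn each take 174,000; Ualani's 174,000 share passes to Ualani's issue; Jovan's 174,000 share passes to Jovan's issue.
Ualani's share (174,000) is divided into 2 shares of 87,000: Wiremu and Yusuf each take 87,000.
Jovan's share (174,000) is divided into 3 shares of 58,000: Aoife, Joris, and Eira each take 58,000.

Aoife receives 1/18 of the estate.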